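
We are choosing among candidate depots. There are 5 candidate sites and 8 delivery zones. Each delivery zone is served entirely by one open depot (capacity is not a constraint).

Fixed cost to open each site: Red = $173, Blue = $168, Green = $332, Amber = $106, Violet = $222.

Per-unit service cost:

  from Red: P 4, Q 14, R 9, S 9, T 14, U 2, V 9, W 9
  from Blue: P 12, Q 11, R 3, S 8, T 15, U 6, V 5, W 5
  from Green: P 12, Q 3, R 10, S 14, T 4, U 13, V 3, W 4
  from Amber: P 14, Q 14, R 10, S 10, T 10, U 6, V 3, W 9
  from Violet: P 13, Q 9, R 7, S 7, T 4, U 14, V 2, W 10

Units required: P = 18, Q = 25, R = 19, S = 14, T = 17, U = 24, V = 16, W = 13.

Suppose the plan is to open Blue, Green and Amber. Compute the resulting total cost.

Total cost: 1378

Each delivery zone is assigned to its cheapest site among the open ones.
{Blue, Green, Amber}: P→Blue 12·18=216, Q→Green 3·25=75, R→Blue 3·19=57, S→Blue 8·14=112, T→Green 4·17=68, U→Blue 6·24=144, V→Green 3·16=48, W→Green 4·13=52. Service 772; fixed 606; total 1378.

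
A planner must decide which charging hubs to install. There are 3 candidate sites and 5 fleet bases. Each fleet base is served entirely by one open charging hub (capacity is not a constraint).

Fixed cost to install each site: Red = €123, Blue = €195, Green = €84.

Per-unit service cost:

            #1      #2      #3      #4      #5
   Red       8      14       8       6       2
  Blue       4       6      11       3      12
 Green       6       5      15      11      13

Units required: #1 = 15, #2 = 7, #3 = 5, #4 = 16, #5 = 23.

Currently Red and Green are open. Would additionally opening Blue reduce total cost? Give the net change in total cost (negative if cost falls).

Current service cost with {Red, Green}: 307.
Adding Blue: each fleet base re-picks its cheapest; new service cost 229, saving 78.
Extra fixed cost: 195. Net change = 195 − 78 = 117.
(Totals: 514 → 631.)

No — net change +117 (cost rises by 117).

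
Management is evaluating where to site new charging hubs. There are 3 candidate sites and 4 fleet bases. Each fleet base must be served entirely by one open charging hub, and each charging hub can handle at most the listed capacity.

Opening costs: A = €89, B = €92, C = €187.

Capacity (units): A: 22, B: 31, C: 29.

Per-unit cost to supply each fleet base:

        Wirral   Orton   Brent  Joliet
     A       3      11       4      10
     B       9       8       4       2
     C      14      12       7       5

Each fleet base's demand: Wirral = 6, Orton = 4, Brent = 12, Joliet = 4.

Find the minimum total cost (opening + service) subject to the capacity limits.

Minimum total cost: 234

Open {B}: Wirral→B 9·6=54, Orton→B 8·4=32, Brent→B 4·12=48, Joliet→B 2·4=8.
Loads: B carries 26/31. Service 142; fixed 92; total 234.
Next best feasible plan costs 287.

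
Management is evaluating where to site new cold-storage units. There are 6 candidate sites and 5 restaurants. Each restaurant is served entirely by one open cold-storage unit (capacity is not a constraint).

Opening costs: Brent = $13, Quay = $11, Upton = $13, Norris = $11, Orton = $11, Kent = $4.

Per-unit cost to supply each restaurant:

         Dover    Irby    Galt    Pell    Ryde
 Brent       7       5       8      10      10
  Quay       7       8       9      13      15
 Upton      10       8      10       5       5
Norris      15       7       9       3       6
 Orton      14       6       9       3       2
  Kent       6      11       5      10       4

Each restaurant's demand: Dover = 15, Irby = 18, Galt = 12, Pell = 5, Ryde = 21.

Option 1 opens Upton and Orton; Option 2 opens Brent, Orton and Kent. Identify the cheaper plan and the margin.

Option 1: {Upton, Orton}: Dover→Upton 10·15=150, Irby→Orton 6·18=108, Galt→Orton 9·12=108, Pell→Orton 3·5=15, Ryde→Orton 2·21=42. Service 423; fixed 24; total 447.
Option 2: {Brent, Orton, Kent}: Dover→Kent 6·15=90, Irby→Brent 5·18=90, Galt→Kent 5·12=60, Pell→Orton 3·5=15, Ryde→Orton 2·21=42. Service 297; fixed 28; total 325.
Difference: |447 − 325| = 122.

Option 2 is cheaper by 122.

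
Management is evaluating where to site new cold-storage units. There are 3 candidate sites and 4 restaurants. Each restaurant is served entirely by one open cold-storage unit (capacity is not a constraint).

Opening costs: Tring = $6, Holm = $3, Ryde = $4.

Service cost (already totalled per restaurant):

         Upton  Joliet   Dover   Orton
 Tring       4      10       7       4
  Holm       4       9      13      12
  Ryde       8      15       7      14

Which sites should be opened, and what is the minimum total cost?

For any fixed open set, each restaurant goes to its cheapest open site; total = fixed + service.
{Tring}: Upton→Tring 4, Joliet→Tring 10, Dover→Tring 7, Orton→Tring 4. Service 25; fixed 6; total 31.
{Tring, Holm}: Upton→Tring 4, Joliet→Holm 9, Dover→Tring 7, Orton→Tring 4. Service 24; fixed 9; total 33.
{Tring, Ryde}: Upton→Tring 4, Joliet→Tring 10, Dover→Tring 7, Orton→Tring 4. Service 25; fixed 10; total 35.
{Tring, Holm, Ryde}: Upton→Tring 4, Joliet→Holm 9, Dover→Tring 7, Orton→Tring 4. Service 24; fixed 13; total 37.
(All 7 nonempty subsets were checked; Tring only is lowest.)

Open Tring only; minimum total cost 31.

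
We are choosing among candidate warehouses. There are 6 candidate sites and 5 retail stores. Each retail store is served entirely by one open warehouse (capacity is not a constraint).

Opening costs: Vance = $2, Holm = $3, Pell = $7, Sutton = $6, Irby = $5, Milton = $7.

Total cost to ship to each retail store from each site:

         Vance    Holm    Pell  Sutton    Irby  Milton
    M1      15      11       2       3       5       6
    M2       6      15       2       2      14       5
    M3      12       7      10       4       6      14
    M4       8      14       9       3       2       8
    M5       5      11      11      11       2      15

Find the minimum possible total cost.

Minimum total cost: 24

For any fixed open set, each retail store goes to its cheapest open site; total = fixed + service.
{Sutton, Irby}: M1→Sutton 3, M2→Sutton 2, M3→Sutton 4, M4→Irby 2, M5→Irby 2. Service 13; fixed 11; total 24.
{Vance, Sutton}: service 17 + fixed 8 = 25
{Vance, Sutton, Irby}: service 13 + fixed 13 = 26
{Vance, Holm, Pell, Sutton, Irby, Milton}: service 12 + fixed 30 = 42
No other subset beats 24.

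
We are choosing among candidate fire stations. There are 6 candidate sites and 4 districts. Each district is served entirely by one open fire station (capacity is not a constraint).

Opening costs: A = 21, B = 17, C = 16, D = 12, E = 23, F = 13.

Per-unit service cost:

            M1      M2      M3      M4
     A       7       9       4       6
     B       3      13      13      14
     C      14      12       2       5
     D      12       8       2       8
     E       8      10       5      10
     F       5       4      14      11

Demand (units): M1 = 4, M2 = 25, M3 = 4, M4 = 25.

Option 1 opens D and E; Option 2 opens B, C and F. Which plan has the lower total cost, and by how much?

Option 1: {D, E}: M1→E 8·4=32, M2→D 8·25=200, M3→D 2·4=8, M4→D 8·25=200. Service 440; fixed 35; total 475.
Option 2: {B, C, F}: M1→B 3·4=12, M2→F 4·25=100, M3→C 2·4=8, M4→C 5·25=125. Service 245; fixed 46; total 291.
Difference: |475 − 291| = 184.

Option 2 is cheaper by 184.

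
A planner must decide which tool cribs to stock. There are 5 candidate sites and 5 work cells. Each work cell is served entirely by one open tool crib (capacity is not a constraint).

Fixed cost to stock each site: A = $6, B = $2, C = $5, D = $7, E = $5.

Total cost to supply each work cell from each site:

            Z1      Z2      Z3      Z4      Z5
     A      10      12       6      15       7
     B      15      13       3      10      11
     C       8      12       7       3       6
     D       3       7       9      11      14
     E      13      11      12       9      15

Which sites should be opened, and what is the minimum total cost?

Open B, C and D; minimum total cost 36.

For any fixed open set, each work cell goes to its cheapest open site; total = fixed + service.
{B, C, D}: Z1→D 3, Z2→D 7, Z3→B 3, Z4→C 3, Z5→C 6. Service 22; fixed 14; total 36.
{C, D}: service 26 + fixed 12 = 38
{B, C}: service 32 + fixed 7 = 39
{A, B, C, D, E}: service 22 + fixed 25 = 47
No other subset beats 36.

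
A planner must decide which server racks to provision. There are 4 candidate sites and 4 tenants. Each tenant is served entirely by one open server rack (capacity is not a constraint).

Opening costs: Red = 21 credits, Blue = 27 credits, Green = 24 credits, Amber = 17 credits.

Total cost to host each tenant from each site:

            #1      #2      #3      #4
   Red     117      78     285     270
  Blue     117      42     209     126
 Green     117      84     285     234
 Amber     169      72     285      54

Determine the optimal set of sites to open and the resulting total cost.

For any fixed open set, each tenant goes to its cheapest open site; total = fixed + service.
{Blue, Amber}: #1→Blue 117, #2→Blue 42, #3→Blue 209, #4→Amber 54. Service 422; fixed 44; total 466.
{Red, Blue, Amber}: #1→Red 117, #2→Blue 42, #3→Blue 209, #4→Amber 54. Service 422; fixed 65; total 487.
{Blue, Green, Amber}: service 422 + fixed 68 = 490
{Red, Blue, Green, Amber}: service 422 + fixed 89 = 511
No other subset beats 466.

Open Blue and Amber; minimum total cost 466.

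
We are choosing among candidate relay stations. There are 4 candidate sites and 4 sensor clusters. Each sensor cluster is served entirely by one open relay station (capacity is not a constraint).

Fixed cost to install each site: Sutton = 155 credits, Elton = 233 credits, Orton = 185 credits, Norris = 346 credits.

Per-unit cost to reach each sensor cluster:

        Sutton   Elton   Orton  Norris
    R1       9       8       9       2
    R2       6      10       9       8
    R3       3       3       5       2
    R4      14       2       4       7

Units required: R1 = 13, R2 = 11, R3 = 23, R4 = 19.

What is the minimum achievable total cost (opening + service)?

Minimum total cost: 554

For any fixed open set, each sensor cluster goes to its cheapest open site; total = fixed + service.
{Elton}: R1→Elton 8·13=104, R2→Elton 10·11=110, R3→Elton 3·23=69, R4→Elton 2·19=38. Service 321; fixed 233; total 554.
{Orton}: R1→Orton 9·13=117, R2→Orton 9·11=99, R3→Orton 5·23=115, R4→Orton 4·19=76. Service 407; fixed 185; total 592.
{Norris}: R1→Norris 2·13=26, R2→Norris 8·11=88, R3→Norris 2·23=46, R4→Norris 7·19=133. Service 293; fixed 346; total 639.
{Sutton, Elton, Orton, Norris}: service 176 + fixed 919 = 1095
No other subset beats 554.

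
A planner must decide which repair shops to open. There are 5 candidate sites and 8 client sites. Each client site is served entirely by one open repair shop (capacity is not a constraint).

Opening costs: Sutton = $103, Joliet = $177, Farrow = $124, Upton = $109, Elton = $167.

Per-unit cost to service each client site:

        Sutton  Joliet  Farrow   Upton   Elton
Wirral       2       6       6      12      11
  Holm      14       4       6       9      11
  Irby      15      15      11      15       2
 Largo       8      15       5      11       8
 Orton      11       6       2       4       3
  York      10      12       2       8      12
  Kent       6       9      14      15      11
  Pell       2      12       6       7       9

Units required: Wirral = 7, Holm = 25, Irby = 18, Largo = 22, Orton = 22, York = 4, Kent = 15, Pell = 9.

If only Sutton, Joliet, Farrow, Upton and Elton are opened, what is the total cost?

Total cost: 1100

Each client site is assigned to its cheapest site among the open ones.
{Sutton, Joliet, Farrow, Upton, Elton}: Wirral→Sutton 2·7=14, Holm→Joliet 4·25=100, Irby→Elton 2·18=36, Largo→Farrow 5·22=110, Orton→Farrow 2·22=44, York→Farrow 2·4=8, Kent→Sutton 6·15=90, Pell→Sutton 2·9=18. Service 420; fixed 680; total 1100.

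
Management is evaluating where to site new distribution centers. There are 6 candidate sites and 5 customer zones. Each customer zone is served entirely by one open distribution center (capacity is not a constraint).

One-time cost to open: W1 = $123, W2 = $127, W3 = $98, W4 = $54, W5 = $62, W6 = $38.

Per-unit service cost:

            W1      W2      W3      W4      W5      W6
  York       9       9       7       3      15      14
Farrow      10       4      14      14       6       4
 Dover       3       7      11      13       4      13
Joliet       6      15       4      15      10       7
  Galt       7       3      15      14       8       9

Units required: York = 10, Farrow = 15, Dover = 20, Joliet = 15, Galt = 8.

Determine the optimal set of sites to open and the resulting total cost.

For any fixed open set, each customer zone goes to its cheapest open site; total = fixed + service.
{W4, W5, W6}: York→W4 3·10=30, Farrow→W6 4·15=60, Dover→W5 4·20=80, Joliet→W6 7·15=105, Galt→W5 8·8=64. Service 339; fixed 154; total 493.
{W1, W4, W6}: service 296 + fixed 215 = 511
{W1, W6}: York→W1 9·10=90, Farrow→W6 4·15=60, Dover→W1 3·20=60, Joliet→W1 6·15=90, Galt→W1 7·8=56. Service 356; fixed 161; total 517.
{W1, W2, W3, W4, W5, W6}: York→W4 3·10=30, Farrow→W2 4·15=60, Dover→W1 3·20=60, Joliet→W3 4·15=60, Galt→W2 3·8=24. Service 234; fixed 502; total 736.
No other subset beats 493.

Open W4, W5 and W6; minimum total cost 493.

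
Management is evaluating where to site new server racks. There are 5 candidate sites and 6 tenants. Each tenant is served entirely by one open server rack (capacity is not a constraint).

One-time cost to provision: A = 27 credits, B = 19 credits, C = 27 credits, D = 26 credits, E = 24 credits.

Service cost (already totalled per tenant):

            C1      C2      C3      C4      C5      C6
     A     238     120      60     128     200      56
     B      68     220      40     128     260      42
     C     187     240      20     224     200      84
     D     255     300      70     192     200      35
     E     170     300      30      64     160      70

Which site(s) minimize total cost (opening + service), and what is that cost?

Open A, B and E; minimum total cost 554.

For any fixed open set, each tenant goes to its cheapest open site; total = fixed + service.
{A, B, E}: C1→B 68, C2→A 120, C3→E 30, C4→E 64, C5→E 160, C6→B 42. Service 484; fixed 70; total 554.
{A, B, C, E}: service 474 + fixed 97 = 571
{A, B, D, E}: C1→B 68, C2→A 120, C3→E 30, C4→E 64, C5→E 160, C6→D 35. Service 477; fixed 96; total 573.
{A, B, C, D, E}: service 467 + fixed 123 = 590
No other subset beats 554.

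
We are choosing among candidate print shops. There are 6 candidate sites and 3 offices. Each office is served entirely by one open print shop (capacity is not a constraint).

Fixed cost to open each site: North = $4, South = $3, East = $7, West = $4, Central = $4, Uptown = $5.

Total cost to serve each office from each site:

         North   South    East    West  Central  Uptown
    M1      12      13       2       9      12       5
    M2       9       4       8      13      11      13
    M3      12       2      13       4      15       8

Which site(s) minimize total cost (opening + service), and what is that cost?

For any fixed open set, each office goes to its cheapest open site; total = fixed + service.
{South, East}: M1→East 2, M2→South 4, M3→South 2. Service 8; fixed 10; total 18.
{South, Uptown}: M1→Uptown 5, M2→South 4, M3→South 2. Service 11; fixed 8; total 19.
{North, South, East}: service 8 + fixed 14 = 22
{North, South, East, West, Central, Uptown}: M1→East 2, M2→South 4, M3→South 2. Service 8; fixed 27; total 35.
No other subset beats 18.

Open South and East; minimum total cost 18.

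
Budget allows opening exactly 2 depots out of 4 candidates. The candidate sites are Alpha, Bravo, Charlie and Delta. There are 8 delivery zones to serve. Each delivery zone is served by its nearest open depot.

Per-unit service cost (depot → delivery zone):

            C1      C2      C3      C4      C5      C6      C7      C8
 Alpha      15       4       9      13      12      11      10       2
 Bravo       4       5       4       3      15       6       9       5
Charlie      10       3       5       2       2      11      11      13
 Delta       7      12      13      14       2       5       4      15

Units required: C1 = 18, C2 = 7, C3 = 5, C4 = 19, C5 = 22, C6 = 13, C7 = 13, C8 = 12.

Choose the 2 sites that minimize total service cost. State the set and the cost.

Choose Bravo and Delta; total service cost 405.

With exactly 2 open, each delivery zone uses its cheapest among the chosen.
{Bravo, Delta}: C1→Bravo 4·18=72, C2→Bravo 5·7=35, C3→Bravo 4·5=20, C4→Bravo 3·19=57, C5→Delta 2·22=44, C6→Delta 5·13=65, C7→Delta 4·13=52, C8→Bravo 5·12=60. Service cost 405.
{Bravo, Charlie}: service cost 450
{Charlie, Delta}: service cost 527
Among all 6 size-2 choices, {Bravo, Delta} is lowest.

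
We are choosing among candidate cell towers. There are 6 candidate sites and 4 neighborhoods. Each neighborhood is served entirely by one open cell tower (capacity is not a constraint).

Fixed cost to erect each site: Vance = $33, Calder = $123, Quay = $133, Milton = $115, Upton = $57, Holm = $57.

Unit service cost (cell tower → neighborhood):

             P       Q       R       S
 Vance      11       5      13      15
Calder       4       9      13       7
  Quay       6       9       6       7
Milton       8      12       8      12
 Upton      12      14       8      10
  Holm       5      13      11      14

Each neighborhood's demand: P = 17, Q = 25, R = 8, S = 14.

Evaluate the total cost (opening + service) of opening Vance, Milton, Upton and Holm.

Total cost: 676

Each neighborhood is assigned to its cheapest site among the open ones.
{Vance, Milton, Upton, Holm}: P→Holm 5·17=85, Q→Vance 5·25=125, R→Milton 8·8=64, S→Upton 10·14=140. Service 414; fixed 262; total 676.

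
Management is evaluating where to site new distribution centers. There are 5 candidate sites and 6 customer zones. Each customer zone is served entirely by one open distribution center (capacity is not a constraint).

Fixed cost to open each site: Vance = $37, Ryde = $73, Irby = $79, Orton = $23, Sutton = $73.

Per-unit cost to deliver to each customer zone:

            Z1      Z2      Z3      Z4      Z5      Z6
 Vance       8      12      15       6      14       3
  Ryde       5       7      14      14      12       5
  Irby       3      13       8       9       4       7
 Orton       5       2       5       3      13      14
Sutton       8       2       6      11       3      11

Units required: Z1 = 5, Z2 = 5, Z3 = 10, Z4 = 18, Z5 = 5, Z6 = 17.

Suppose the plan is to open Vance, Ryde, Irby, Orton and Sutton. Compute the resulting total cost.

Total cost: 480

Each customer zone is assigned to its cheapest site among the open ones.
{Vance, Ryde, Irby, Orton, Sutton}: Z1→Irby 3·5=15, Z2→Orton 2·5=10, Z3→Orton 5·10=50, Z4→Orton 3·18=54, Z5→Sutton 3·5=15, Z6→Vance 3·17=51. Service 195; fixed 285; total 480.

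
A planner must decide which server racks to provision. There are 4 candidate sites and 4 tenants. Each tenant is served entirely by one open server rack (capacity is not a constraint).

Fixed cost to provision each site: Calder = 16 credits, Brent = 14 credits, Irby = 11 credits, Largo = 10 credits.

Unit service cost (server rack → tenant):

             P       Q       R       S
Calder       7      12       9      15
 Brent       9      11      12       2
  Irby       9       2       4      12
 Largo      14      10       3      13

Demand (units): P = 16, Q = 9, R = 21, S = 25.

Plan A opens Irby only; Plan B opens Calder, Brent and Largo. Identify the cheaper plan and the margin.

Plan A: {Irby}: P→Irby 9·16=144, Q→Irby 2·9=18, R→Irby 4·21=84, S→Irby 12·25=300. Service 546; fixed 11; total 557.
Plan B: {Calder, Brent, Largo}: P→Calder 7·16=112, Q→Largo 10·9=90, R→Largo 3·21=63, S→Brent 2·25=50. Service 315; fixed 40; total 355.
Difference: |557 − 355| = 202.

Plan B is cheaper by 202.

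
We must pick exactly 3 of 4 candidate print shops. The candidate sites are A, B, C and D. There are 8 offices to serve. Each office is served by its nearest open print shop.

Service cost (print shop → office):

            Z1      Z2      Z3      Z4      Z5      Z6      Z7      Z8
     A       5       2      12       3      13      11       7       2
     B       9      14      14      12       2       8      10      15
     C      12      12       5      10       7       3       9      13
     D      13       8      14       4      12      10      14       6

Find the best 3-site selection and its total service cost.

With exactly 3 open, each office uses its cheapest among the chosen.
{A, B, C}: Z1→A 5, Z2→A 2, Z3→C 5, Z4→A 3, Z5→B 2, Z6→C 3, Z7→A 7, Z8→A 2. Service cost 29.
{A, C, D}: service cost 34
{A, B, D}: service cost 41
Among all 4 size-3 choices, {A, B, C} is lowest.

Choose A, B and C; total service cost 29.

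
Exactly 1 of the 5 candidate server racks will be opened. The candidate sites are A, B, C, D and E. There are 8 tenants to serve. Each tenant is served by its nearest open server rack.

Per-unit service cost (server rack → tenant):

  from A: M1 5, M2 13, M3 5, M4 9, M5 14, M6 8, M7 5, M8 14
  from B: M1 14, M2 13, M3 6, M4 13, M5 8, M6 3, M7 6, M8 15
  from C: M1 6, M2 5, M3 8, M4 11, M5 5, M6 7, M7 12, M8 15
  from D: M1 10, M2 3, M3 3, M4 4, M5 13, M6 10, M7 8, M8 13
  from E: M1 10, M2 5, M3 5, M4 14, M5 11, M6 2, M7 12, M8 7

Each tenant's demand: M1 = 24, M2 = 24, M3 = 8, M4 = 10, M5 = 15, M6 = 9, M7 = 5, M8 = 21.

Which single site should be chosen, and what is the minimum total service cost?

Choose E only; total service cost 930.

With exactly 1 open, each tenant uses its cheapest among the chosen.
{E}: M1→E 10·24=240, M2→E 5·24=120, M3→E 5·8=40, M4→E 14·10=140, M5→E 11·15=165, M6→E 2·9=18, M7→E 12·5=60, M8→E 7·21=147. Service cost 930.
{C}: service cost 951
{D}: service cost 974
Among all 5 size-1 choices, {E} is lowest.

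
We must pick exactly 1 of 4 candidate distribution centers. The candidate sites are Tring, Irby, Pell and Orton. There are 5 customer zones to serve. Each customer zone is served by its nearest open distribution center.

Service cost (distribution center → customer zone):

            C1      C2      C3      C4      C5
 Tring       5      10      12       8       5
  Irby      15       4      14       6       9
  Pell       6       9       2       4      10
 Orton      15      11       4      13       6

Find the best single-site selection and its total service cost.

Choose Pell only; total service cost 31.

With exactly 1 open, each customer zone uses its cheapest among the chosen.
{Pell}: C1→Pell 6, C2→Pell 9, C3→Pell 2, C4→Pell 4, C5→Pell 10. Service cost 31.
{Tring}: service cost 40
{Irby}: service cost 48
Among all 4 size-1 choices, {Pell} is lowest.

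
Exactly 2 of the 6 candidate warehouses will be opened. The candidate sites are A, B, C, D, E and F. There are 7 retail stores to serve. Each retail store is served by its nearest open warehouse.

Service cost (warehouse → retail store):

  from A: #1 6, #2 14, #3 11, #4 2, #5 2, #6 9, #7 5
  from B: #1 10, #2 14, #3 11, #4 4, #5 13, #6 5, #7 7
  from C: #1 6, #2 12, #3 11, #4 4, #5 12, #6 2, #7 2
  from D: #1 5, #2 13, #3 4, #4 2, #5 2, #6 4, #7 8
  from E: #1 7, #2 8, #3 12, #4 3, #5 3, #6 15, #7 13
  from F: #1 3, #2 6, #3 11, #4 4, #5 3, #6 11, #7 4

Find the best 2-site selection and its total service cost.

Choose D and F; total service cost 25.

With exactly 2 open, each retail store uses its cheapest among the chosen.
{D, F}: #1→F 3, #2→F 6, #3→D 4, #4→D 2, #5→D 2, #6→D 4, #7→F 4. Service cost 25.
{C, D}: service cost 29
{C, F}: service cost 31
Among all 15 size-2 choices, {D, F} is lowest.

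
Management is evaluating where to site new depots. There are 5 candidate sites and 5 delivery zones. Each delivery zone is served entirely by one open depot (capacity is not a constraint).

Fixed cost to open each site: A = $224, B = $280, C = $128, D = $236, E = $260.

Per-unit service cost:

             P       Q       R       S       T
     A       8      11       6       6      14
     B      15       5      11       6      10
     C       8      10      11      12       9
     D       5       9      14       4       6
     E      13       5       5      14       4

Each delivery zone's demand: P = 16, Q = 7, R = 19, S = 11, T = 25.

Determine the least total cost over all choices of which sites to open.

For any fixed open set, each delivery zone goes to its cheapest open site; total = fixed + service.
{D}: P→D 5·16=80, Q→D 9·7=63, R→D 14·19=266, S→D 4·11=44, T→D 6·25=150. Service 603; fixed 236; total 839.
{D, E}: P→D 5·16=80, Q→E 5·7=35, R→E 5·19=95, S→D 4·11=44, T→E 4·25=100. Service 354; fixed 496; total 850.
{E}: P→E 13·16=208, Q→E 5·7=35, R→E 5·19=95, S→E 14·11=154, T→E 4·25=100. Service 592; fixed 260; total 852.
{A, B, C, D, E}: P→D 5·16=80, Q→B 5·7=35, R→E 5·19=95, S→D 4·11=44, T→E 4·25=100. Service 354; fixed 1128; total 1482.
No other subset beats 839.

Minimum total cost: 839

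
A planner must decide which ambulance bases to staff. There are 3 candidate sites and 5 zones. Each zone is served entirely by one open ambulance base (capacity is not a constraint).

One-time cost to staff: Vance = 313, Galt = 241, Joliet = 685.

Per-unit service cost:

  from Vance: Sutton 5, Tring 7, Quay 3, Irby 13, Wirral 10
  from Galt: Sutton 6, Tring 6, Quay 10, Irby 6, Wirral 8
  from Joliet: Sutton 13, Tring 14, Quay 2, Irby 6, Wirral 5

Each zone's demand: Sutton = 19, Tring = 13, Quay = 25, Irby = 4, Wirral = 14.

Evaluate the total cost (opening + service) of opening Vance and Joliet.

Total cost: 1328

Each zone is assigned to its cheapest site among the open ones.
{Vance, Joliet}: Sutton→Vance 5·19=95, Tring→Vance 7·13=91, Quay→Joliet 2·25=50, Irby→Joliet 6·4=24, Wirral→Joliet 5·14=70. Service 330; fixed 998; total 1328.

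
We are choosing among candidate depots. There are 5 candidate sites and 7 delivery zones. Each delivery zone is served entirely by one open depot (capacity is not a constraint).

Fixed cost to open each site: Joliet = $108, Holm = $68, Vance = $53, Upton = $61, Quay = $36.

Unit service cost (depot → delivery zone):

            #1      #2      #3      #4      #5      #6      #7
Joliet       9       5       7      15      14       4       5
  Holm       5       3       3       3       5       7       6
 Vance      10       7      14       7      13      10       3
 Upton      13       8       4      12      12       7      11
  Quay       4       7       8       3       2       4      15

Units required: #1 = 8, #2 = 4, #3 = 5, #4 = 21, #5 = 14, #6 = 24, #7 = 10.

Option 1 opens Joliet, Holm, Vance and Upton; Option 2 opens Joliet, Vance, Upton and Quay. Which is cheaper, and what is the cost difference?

Option 2 is cheaper by 69.

Option 1: {Joliet, Holm, Vance, Upton}: #1→Holm 5·8=40, #2→Holm 3·4=12, #3→Holm 3·5=15, #4→Holm 3·21=63, #5→Holm 5·14=70, #6→Joliet 4·24=96, #7→Vance 3·10=30. Service 326; fixed 290; total 616.
Option 2: {Joliet, Vance, Upton, Quay}: #1→Quay 4·8=32, #2→Joliet 5·4=20, #3→Upton 4·5=20, #4→Quay 3·21=63, #5→Quay 2·14=28, #6→Joliet 4·24=96, #7→Vance 3·10=30. Service 289; fixed 258; total 547.
Difference: |616 − 547| = 69.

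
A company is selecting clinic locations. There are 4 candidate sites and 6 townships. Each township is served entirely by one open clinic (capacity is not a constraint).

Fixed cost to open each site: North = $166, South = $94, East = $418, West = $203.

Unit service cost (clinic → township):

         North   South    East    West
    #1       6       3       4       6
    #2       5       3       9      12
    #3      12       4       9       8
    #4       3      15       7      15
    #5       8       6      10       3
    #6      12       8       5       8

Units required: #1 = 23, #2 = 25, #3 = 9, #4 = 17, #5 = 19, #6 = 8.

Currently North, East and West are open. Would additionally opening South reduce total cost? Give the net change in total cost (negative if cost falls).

Yes — net change −15 (cost falls by 15).

Current service cost with {North, East, West}: 437.
Adding South: each township re-picks its cheapest; new service cost 328, saving 109.
Extra fixed cost: 94. Net change = 94 − 109 = -15.
(Totals: 1224 → 1209.)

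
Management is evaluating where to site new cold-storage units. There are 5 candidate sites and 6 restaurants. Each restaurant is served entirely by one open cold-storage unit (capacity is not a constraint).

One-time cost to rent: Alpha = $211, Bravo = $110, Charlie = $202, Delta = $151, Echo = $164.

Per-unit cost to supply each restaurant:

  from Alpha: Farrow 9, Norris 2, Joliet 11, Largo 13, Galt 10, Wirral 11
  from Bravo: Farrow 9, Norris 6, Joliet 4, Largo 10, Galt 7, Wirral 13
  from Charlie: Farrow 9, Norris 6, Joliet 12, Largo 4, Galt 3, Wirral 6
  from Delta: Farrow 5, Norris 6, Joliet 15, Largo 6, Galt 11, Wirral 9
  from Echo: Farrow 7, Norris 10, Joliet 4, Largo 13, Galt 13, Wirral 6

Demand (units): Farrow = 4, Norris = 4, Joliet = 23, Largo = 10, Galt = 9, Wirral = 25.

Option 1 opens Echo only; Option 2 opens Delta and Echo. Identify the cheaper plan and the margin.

Option 1: {Echo}: Farrow→Echo 7·4=28, Norris→Echo 10·4=40, Joliet→Echo 4·23=92, Largo→Echo 13·10=130, Galt→Echo 13·9=117, Wirral→Echo 6·25=150. Service 557; fixed 164; total 721.
Option 2: {Delta, Echo}: Farrow→Delta 5·4=20, Norris→Delta 6·4=24, Joliet→Echo 4·23=92, Largo→Delta 6·10=60, Galt→Delta 11·9=99, Wirral→Echo 6·25=150. Service 445; fixed 315; total 760.
Difference: |721 − 760| = 39.

Option 1 is cheaper by 39.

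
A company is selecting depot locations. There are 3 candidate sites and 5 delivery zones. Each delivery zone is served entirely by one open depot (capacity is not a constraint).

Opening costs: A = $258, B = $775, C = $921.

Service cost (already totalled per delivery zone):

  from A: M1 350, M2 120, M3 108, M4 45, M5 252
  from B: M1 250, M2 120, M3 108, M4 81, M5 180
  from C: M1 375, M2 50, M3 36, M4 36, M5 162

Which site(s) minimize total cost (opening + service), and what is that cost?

Open A only; minimum total cost 1133.

For any fixed open set, each delivery zone goes to its cheapest open site; total = fixed + service.
{A}: M1→A 350, M2→A 120, M3→A 108, M4→A 45, M5→A 252. Service 875; fixed 258; total 1133.
{B}: service 739 + fixed 775 = 1514
{C}: service 659 + fixed 921 = 1580
{A, B, C}: M1→B 250, M2→C 50, M3→C 36, M4→C 36, M5→C 162. Service 534; fixed 1954; total 2488.
No other subset beats 1133.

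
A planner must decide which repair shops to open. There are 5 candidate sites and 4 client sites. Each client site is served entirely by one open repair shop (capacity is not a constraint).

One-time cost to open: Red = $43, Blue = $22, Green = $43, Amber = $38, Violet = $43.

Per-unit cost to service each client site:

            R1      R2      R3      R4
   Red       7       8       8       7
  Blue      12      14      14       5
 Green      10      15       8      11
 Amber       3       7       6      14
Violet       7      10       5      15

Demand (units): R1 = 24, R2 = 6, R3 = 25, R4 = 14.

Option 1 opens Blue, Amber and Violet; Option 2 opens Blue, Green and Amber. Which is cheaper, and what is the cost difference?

Option 1: {Blue, Amber, Violet}: R1→Amber 3·24=72, R2→Amber 7·6=42, R3→Violet 5·25=125, R4→Blue 5·14=70. Service 309; fixed 103; total 412.
Option 2: {Blue, Green, Amber}: R1→Amber 3·24=72, R2→Amber 7·6=42, R3→Amber 6·25=150, R4→Blue 5·14=70. Service 334; fixed 103; total 437.
Difference: |412 − 437| = 25.

Option 1 is cheaper by 25.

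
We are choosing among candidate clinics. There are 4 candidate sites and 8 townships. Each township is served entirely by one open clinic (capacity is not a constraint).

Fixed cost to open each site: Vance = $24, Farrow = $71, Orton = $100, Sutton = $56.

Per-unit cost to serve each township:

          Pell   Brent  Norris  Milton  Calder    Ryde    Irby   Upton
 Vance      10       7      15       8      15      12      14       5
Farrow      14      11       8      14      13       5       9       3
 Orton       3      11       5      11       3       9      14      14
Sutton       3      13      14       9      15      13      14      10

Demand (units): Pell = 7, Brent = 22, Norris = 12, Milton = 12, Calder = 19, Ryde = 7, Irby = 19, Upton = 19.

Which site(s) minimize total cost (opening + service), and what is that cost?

Open Vance, Farrow and Orton; minimum total cost 846.

For any fixed open set, each township goes to its cheapest open site; total = fixed + service.
{Vance, Farrow, Orton}: Pell→Orton 3·7=21, Brent→Vance 7·22=154, Norris→Orton 5·12=60, Milton→Vance 8·12=96, Calder→Orton 3·19=57, Ryde→Farrow 5·7=35, Irby→Farrow 9·19=171, Upton→Farrow 3·19=57. Service 651; fixed 195; total 846.
{Vance, Farrow, Orton, Sutton}: Pell→Orton 3·7=21, Brent→Vance 7·22=154, Norris→Orton 5·12=60, Milton→Vance 8·12=96, Calder→Orton 3·19=57, Ryde→Farrow 5·7=35, Irby→Farrow 9·19=171, Upton→Farrow 3·19=57. Service 651; fixed 251; total 902.
{Vance, Orton}: service 812 + fixed 124 = 936
{Vance}: service 1230 + fixed 24 = 1254
(All 15 nonempty subsets were checked; Vance, Farrow and Orton is lowest.)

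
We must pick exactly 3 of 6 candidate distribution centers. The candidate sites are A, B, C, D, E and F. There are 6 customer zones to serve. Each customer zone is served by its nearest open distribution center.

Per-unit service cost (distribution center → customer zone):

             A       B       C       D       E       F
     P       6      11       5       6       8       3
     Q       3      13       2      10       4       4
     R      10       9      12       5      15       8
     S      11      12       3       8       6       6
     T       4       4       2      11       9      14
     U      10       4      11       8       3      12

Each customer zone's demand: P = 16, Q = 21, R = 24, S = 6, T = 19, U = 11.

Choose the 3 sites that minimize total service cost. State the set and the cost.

Choose C, D and E; total service cost 331.

With exactly 3 open, each customer zone uses its cheapest among the chosen.
{C, D, E}: P→C 5·16=80, Q→C 2·21=42, R→D 5·24=120, S→C 3·6=18, T→C 2·19=38, U→E 3·11=33. Service cost 331.
{B, C, D}: service cost 342
{C, D, F}: service cost 354
Among all 20 size-3 choices, {C, D, E} is lowest.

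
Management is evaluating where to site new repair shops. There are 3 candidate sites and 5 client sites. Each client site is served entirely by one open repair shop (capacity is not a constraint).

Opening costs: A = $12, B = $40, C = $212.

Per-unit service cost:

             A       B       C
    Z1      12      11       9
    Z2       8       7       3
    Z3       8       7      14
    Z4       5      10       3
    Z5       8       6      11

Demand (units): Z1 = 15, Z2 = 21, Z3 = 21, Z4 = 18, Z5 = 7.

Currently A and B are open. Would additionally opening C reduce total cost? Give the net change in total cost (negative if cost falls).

Current service cost with {A, B}: 591.
Adding C: each client site re-picks its cheapest; new service cost 441, saving 150.
Extra fixed cost: 212. Net change = 212 − 150 = 62.
(Totals: 643 → 705.)

No — net change +62 (cost rises by 62).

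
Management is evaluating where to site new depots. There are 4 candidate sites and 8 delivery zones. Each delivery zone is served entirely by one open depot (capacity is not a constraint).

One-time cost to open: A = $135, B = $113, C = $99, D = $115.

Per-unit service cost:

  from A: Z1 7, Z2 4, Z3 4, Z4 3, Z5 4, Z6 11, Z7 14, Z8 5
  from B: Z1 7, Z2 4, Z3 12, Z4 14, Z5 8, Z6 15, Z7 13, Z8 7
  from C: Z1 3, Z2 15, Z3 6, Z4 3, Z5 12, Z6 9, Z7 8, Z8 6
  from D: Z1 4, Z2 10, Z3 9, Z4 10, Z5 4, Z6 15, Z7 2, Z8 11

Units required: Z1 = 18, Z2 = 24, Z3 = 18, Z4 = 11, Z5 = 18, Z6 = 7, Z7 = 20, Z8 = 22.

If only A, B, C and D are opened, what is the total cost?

Total cost: 1002

Each delivery zone is assigned to its cheapest site among the open ones.
{A, B, C, D}: Z1→C 3·18=54, Z2→A 4·24=96, Z3→A 4·18=72, Z4→A 3·11=33, Z5→A 4·18=72, Z6→C 9·7=63, Z7→D 2·20=40, Z8→A 5·22=110. Service 540; fixed 462; total 1002.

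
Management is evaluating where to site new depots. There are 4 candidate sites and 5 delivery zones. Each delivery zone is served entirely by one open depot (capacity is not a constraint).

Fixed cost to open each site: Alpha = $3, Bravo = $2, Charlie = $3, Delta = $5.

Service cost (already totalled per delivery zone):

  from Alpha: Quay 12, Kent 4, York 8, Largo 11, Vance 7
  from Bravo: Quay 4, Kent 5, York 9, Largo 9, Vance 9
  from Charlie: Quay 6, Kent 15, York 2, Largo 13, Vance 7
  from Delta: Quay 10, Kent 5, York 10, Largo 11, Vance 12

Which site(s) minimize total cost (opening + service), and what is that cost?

Open Bravo and Charlie; minimum total cost 32.

For any fixed open set, each delivery zone goes to its cheapest open site; total = fixed + service.
{Bravo, Charlie}: Quay→Bravo 4, Kent→Bravo 5, York→Charlie 2, Largo→Bravo 9, Vance→Charlie 7. Service 27; fixed 5; total 32.
{Alpha, Bravo, Charlie}: Quay→Bravo 4, Kent→Alpha 4, York→Charlie 2, Largo→Bravo 9, Vance→Alpha 7. Service 26; fixed 8; total 34.
{Alpha, Charlie}: service 30 + fixed 6 = 36
{Alpha, Bravo, Charlie, Delta}: service 26 + fixed 13 = 39
No other subset beats 32.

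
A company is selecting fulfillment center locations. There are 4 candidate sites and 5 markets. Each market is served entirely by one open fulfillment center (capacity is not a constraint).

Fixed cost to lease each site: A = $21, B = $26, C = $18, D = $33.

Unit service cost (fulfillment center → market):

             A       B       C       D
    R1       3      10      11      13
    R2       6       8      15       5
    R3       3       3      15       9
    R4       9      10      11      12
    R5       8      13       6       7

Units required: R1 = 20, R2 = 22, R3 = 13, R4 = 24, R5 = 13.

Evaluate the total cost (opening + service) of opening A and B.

Each market is assigned to its cheapest site among the open ones.
{A, B}: R1→A 3·20=60, R2→A 6·22=132, R3→A 3·13=39, R4→A 9·24=216, R5→A 8·13=104. Service 551; fixed 47; total 598.

Total cost: 598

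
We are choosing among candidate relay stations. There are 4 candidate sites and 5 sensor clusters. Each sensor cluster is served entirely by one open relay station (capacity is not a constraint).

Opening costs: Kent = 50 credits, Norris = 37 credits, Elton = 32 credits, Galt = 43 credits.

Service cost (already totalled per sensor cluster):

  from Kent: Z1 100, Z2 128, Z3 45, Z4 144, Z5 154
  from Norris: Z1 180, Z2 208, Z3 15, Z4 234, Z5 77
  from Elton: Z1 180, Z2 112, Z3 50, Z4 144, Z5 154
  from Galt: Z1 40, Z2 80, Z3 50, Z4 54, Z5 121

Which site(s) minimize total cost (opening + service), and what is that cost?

Open Norris and Galt; minimum total cost 346.

For any fixed open set, each sensor cluster goes to its cheapest open site; total = fixed + service.
{Norris, Galt}: Z1→Galt 40, Z2→Galt 80, Z3→Norris 15, Z4→Galt 54, Z5→Norris 77. Service 266; fixed 80; total 346.
{Norris, Elton, Galt}: service 266 + fixed 112 = 378
{Galt}: Z1→Galt 40, Z2→Galt 80, Z3→Galt 50, Z4→Galt 54, Z5→Galt 121. Service 345; fixed 43; total 388.
{Kent, Norris, Elton, Galt}: Z1→Galt 40, Z2→Galt 80, Z3→Norris 15, Z4→Galt 54, Z5→Norris 77. Service 266; fixed 162; total 428.
No other subset beats 346.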